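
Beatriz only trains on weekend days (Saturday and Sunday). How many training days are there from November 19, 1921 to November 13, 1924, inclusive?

November 19, 1921 is a Saturday.
The range spans 1091 days (inclusive of both endpoints).
1091 = 7 × 155 + 6, so there are 155 full weeks plus 6 extra days.
Each full week contributes 2 weekend days (Sat, Sun): 155 × 2 = 310.
The 6 extra days are Sat, Sun, Mon, Tue, Wed, Thu — 2 of them qualify.
Total: 310 + 2 = 312.

312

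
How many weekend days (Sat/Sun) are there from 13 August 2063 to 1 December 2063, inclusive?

13 August 2063 is a Monday.
That's 111 days from start to end, counting both.
111 = 7 × 15 + 6, so there are 15 full weeks plus 6 extra days.
Each full week contributes 2 weekend days (Sat, Sun): 15 × 2 = 30.
The 6 extra days are Mon, Tue, Wed, Thu, Fri, Sat — 1 of them qualifies.
Total: 30 + 1 = 31.

31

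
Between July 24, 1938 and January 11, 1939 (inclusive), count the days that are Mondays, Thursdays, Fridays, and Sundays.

98

July 24, 1938 is a Sunday.
The range spans 172 days (inclusive of both endpoints).
172 = 7 × 24 + 4, so there are 24 full weeks plus 4 extra days.
Each full week contributes 4 days from the set (Mon, Thu, Fri, Sun): 24 × 4 = 96.
The 4 extra days are Sunday, Monday, Tuesday, Wednesday — 2 of them qualify.
Total: 96 + 2 = 98.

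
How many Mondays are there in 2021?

52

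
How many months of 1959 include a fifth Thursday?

A month has five Thursdays exactly when Thursday falls within its first (length − 28) days.
Jan: 31 days, starts Thu → 5 of Thu, Fri, Sat ✓
Feb: 28 days, starts Sun → 5 of (none)
Mar: 31 days, starts Sun → 5 of Sun, Mon, Tue
Apr: 30 days, starts Wed → 5 of Wed, Thu ✓
May: 31 days, starts Fri → 5 of Fri, Sat, Sun
Jun: 30 days, starts Mon → 5 of Mon, Tue
Jul: 31 days, starts Wed → 5 of Wed, Thu, Fri ✓
Aug: 31 days, starts Sat → 5 of Sat, Sun, Mon
Sep: 30 days, starts Tue → 5 of Tue, Wed
Oct: 31 days, starts Thu → 5 of Thu, Fri, Sat ✓
Nov: 30 days, starts Sun → 5 of Sun, Mon
Dec: 31 days, starts Tue → 5 of Tue, Wed, Thu ✓
Months with five Thursdays: Jan, Apr, Jul, Oct, Dec.

5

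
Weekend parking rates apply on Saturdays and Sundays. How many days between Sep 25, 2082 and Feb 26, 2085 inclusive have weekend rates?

Sep 25, 2082 is a Friday.
That's 886 days from start to end, counting both.
886 = 7 × 126 + 4, so there are 126 full weeks plus 4 extra days.
Each full week contributes 2 weekend days (Sat, Sun): 126 × 2 = 252.
The 4 extra days are Fri, Sat, Sun, Mon — 2 of them qualify.
Total: 252 + 2 = 254.

254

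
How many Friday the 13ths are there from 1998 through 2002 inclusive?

9

Friday-the-13ths by year:
1998: Feb, Mar, Nov
1999: Aug
2000: Oct
2001: Apr, Jul
2002: Sep, Dec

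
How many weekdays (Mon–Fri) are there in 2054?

261 weekdays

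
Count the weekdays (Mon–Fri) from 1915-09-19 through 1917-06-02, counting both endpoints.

1915-09-19 is a Sunday.
The range spans 623 days (inclusive of both endpoints).
623 = 7 × 89, so the span is exactly 89 full weeks.
Each full week contributes 5 weekdays (Mon–Fri): 89 × 5 = 445.

445 weekdays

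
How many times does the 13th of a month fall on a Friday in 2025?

The 13th falls on a Friday when the month's 13th has weekday Fri.
Jan 13 is Mon; Feb 13 is Thu; Mar 13 is Thu; Apr 13 is Sun; May 13 is Tue; Jun 13 is Fri ✓; Jul 13 is Sun; Aug 13 is Wed; Sep 13 is Sat; Oct 13 is Mon; Nov 13 is Thu; Dec 13 is Sat.
Friday the 13ths: Jun.

1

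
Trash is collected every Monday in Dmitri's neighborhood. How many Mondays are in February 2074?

Feb 1, 2074 is a Thursday.
From Feb 1, 2074 to Feb 28, 2074 is 28 days inclusive.
28 = 7 × 4, so the span is exactly 4 full weeks.
Each full week contributes one Monday: 4 so far.
Total: 4.

4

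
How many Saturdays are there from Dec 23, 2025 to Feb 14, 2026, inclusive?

Dec 23, 2025 is a Tuesday.
From Dec 23, 2025 to Feb 14, 2026 is 54 days inclusive.
54 = 7 × 7 + 5, so there are 7 full weeks plus 5 extra days.
Each full week contributes one Saturday: 7 so far.
The 5 extra days are Tue, Wed, Thu, Fri, Sat — 1 of them qualifies.
Total: 7 + 1 = 8.

8 Saturdays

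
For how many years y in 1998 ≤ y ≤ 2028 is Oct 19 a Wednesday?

Day of week of October 19 in each year:
1998: Mon, 1999: Tue, 2000: Thu, 2001: Fri, 2002: Sat, 2003: Sun, 2004: Tue, 2005: Wed ✓, 2006: Thu, 2007: Fri, 2008: Sun, 2009: Mon, 2010: Tue, 2011: Wed ✓, 2012: Fri, 2013: Sat, 2014: Sun, 2015: Mon, 2016: Wed ✓, 2017: Thu, 2018: Fri, 2019: Sat, 2020: Mon, 2021: Tue, 2022: Wed ✓, 2023: Thu, 2024: Sat, 2025: Sun, 2026: Mon, 2027: Tue, 2028: Thu
Wednesdays: 2005, 2011, 2016, 2022.

4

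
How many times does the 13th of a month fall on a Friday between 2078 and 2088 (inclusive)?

Friday-the-13ths by year:
2078: May
2079: Jan, Oct
2080: Sep, Dec
2081: Jun
2082: Feb, Mar, Nov
2083: Aug
2084: Oct
2085: Apr, Jul
2086: Sep, Dec
2087: Jun
2088: Feb, Aug

18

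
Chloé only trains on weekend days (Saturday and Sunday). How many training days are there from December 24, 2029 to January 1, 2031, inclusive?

106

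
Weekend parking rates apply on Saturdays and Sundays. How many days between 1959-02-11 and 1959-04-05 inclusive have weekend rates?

16

1959-02-11 is a Wednesday.
The range spans 54 days (inclusive of both endpoints).
54 = 7 × 7 + 5, so there are 7 full weeks plus 5 extra days.
Each full week contributes 2 weekend days (Sat, Sun): 7 × 2 = 14.
The 5 extra days are Wednesday, Thursday, Friday, Saturday, Sunday — 2 of them qualify.
Total: 14 + 2 = 16.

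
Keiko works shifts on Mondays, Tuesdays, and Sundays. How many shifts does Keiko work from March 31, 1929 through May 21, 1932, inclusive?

March 31, 1929 is a Sunday.
The range spans 1148 days (inclusive of both endpoints).
1148 = 7 × 164, so the span is exactly 164 full weeks.
Each full week contributes 3 days from the set (Mon, Tue, Sun): 164 × 3 = 492.

492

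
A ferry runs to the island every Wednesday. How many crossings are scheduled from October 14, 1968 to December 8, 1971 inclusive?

165 Wednesdays

October 14, 1968 is a Monday.
The range spans 1151 days (inclusive of both endpoints).
1151 = 7 × 164 + 3, so there are 164 full weeks plus 3 extra days.
Each full week contributes one Wednesday: 164 so far.
The 3 extra days are Monday, Tuesday, Wednesday — 1 of them qualifies.
Total: 164 + 1 = 165.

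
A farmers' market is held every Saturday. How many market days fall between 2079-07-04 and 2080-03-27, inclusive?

38 Saturdays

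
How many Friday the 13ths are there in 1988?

1

The 13th falls on a Friday when the month's 13th has weekday Fri.
Jan 13 is Wed; Feb 13 is Sat; Mar 13 is Sun; Apr 13 is Wed; May 13 is Fri ✓; Jun 13 is Mon; Jul 13 is Wed; Aug 13 is Sat; Sep 13 is Tue; Oct 13 is Thu; Nov 13 is Sun; Dec 13 is Tue.
Friday the 13ths: May.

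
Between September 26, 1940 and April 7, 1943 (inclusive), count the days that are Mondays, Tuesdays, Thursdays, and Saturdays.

528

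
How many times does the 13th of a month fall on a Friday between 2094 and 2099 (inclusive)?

11

Friday-the-13ths by year:
2094: Aug
2095: May
2096: Jan, Apr, Jul
2097: Sep, Dec
2098: Jun
2099: Feb, Mar, Nov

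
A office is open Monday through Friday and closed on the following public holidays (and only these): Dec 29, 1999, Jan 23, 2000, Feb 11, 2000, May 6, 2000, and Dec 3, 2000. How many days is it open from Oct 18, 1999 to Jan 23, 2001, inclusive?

330 business days

Oct 18, 1999 is a Monday.
That's 464 days from start to end, counting both.
464 = 7 × 66 + 2, so there are 66 full weeks plus 2 extra days.
Each full week contributes 5 weekdays (Mon–Fri): 66 × 5 = 330.
The 2 extra days are Mon, Tue — 2 of them qualify.
Total: 330 + 2 = 332.
Holidays: Dec 29, 1999 (Wed); Jan 23, 2000 (Sun); Feb 11, 2000 (Fri); May 6, 2000 (Sat); Dec 3, 2000 (Sun).
2 of the 5 holidays fall on weekdays; the rest are weekends and were already excluded.
Business days: 332 − 2 = 330.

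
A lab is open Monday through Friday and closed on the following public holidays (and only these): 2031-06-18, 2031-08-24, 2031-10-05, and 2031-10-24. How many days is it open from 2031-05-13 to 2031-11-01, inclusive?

122

2031-05-13 is a Tuesday.
The range spans 173 days (inclusive of both endpoints).
173 = 7 × 24 + 5, so there are 24 full weeks plus 5 extra days.
Each full week contributes 5 weekdays (Mon–Fri): 24 × 5 = 120.
The 5 extra days are Tuesday, Wednesday, Thursday, Friday, Saturday — 4 of them qualify.
Total: 120 + 4 = 124.
Holidays: 2031-06-18 (Wed); 2031-08-24 (Sun); 2031-10-05 (Sun); 2031-10-24 (Fri).
2 of the 4 holidays fall on weekdays; the rest are weekends and were already excluded.
Business days: 124 − 2 = 122.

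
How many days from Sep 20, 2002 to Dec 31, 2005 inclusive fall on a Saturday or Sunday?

Sep 20, 2002 is a Friday.
That's 1199 days from start to end, counting both.
1199 = 7 × 171 + 2, so there are 171 full weeks plus 2 extra days.
Each full week contributes 2 days from the set (Sat, Sun): 171 × 2 = 342.
The 2 extra days are Fri, Sat — 1 of them qualifies.
Total: 342 + 1 = 343.

343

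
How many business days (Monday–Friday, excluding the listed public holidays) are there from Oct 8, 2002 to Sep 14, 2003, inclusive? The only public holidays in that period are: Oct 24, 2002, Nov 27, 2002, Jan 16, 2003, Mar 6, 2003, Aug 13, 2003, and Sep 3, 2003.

238 business days

Oct 8, 2002 is a Tuesday.
That's 342 days from start to end, counting both.
342 = 7 × 48 + 6, so there are 48 full weeks plus 6 extra days.
Each full week contributes 5 weekdays (Mon–Fri): 48 × 5 = 240.
The 6 extra days are Tue, Wed, Thu, Fri, Sat, Sun — 4 of them qualify.
Total: 240 + 4 = 244.
Holidays: Oct 24, 2002 (Thu); Nov 27, 2002 (Wed); Jan 16, 2003 (Thu); Mar 6, 2003 (Thu); Aug 13, 2003 (Wed); Sep 3, 2003 (Wed).
All 6 holidays fall on weekdays, so subtract 6.
Business days: 244 − 6 = 238.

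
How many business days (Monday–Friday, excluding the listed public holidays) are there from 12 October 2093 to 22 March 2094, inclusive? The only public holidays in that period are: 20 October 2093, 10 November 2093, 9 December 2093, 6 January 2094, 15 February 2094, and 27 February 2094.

111

12 October 2093 is a Monday.
That's 162 days from start to end, counting both.
162 = 7 × 23 + 1, so there are 23 full weeks plus 1 extra day.
Each full week contributes 5 weekdays (Mon–Fri): 23 × 5 = 115.
The 1 extra day is Mon — 1 of them qualifies.
Total: 115 + 1 = 116.
Holidays: 20 October 2093 (Tue); 10 November 2093 (Tue); 9 December 2093 (Wed); 6 January 2094 (Wed); 15 February 2094 (Mon); 27 February 2094 (Sat).
5 of the 6 holidays fall on weekdays; the rest are weekends and were already excluded.
Business days: 116 − 5 = 111.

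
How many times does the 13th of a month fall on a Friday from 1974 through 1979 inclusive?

Friday-the-13ths by year:
1974: Sep, Dec
1975: Jun
1976: Feb, Aug
1977: May
1978: Jan, Oct
1979: Apr, Jul

10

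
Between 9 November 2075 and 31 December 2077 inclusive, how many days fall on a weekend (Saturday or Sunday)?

9 November 2075 is a Saturday.
From 9 November 2075 to 31 December 2077 is 784 days inclusive.
784 = 7 × 112, so the span is exactly 112 full weeks.
Each full week contributes 2 weekend days (Sat, Sun): 112 × 2 = 224.

224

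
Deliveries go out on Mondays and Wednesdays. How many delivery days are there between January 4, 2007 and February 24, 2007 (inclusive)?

14

January 4, 2007 is a Thursday.
From January 4, 2007 to February 24, 2007 is 52 days inclusive.
52 = 7 × 7 + 3, so there are 7 full weeks plus 3 extra days.
Each full week contributes 2 days from the set (Mon, Wed): 7 × 2 = 14.
The 3 extra days are Thu, Fri, Sat — none qualify.
Total: 14 + 0 = 14.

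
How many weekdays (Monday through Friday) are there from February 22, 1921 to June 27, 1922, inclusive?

February 22, 1921 is a Tuesday.
The range spans 491 days (inclusive of both endpoints).
491 = 7 × 70 + 1, so there are 70 full weeks plus 1 extra day.
Each full week contributes 5 weekdays (Mon–Fri): 70 × 5 = 350.
The 1 extra day is Tuesday — 1 of them qualifies.
Total: 350 + 1 = 351.

351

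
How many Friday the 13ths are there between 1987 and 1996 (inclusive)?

Friday-the-13ths by year:
1987: Feb, Mar, Nov
1988: May
1989: Jan, Oct
1990: Apr, Jul
1991: Sep, Dec
1992: Mar, Nov
1993: Aug
1994: May
1995: Jan, Oct
1996: Sep, Dec

18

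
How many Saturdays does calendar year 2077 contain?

52

January 1, 2077 is a Friday.
From January 1, 2077 to December 31, 2077 is 365 days inclusive.
365 = 7 × 52 + 1, so there are 52 full weeks plus 1 extra day.
Each full week contributes one Saturday: 52 so far.
The 1 extra day is Friday — none qualify.
Total: 52 + 0 = 52.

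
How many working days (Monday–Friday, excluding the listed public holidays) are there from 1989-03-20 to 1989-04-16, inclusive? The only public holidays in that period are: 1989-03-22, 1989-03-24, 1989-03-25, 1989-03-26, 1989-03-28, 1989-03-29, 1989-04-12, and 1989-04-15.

1989-03-20 is a Monday.
From 1989-03-20 to 1989-04-16 is 28 days inclusive.
28 = 7 × 4, so the span is exactly 4 full weeks.
Each full week contributes 5 weekdays (Mon–Fri): 4 × 5 = 20.
Holidays: 1989-03-22 (Wed); 1989-03-24 (Fri); 1989-03-25 (Sat); 1989-03-26 (Sun); 1989-03-28 (Tue); 1989-03-29 (Wed); 1989-04-12 (Wed); 1989-04-15 (Sat).
5 of the 8 holidays fall on weekdays; the rest are weekends and were already excluded.
Business days: 20 − 5 = 15.

15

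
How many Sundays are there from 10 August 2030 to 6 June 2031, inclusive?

10 August 2030 is a Saturday.
From 10 August 2030 to 6 June 2031 is 301 days inclusive.
301 = 7 × 43, so the span is exactly 43 full weeks.
Each full week contributes one Sunday: 43 so far.
Total: 43.

43 Sundays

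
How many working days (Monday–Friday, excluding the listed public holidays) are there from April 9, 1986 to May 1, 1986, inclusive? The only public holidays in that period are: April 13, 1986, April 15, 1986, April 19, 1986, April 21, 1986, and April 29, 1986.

14

April 9, 1986 is a Wednesday.
From April 9, 1986 to May 1, 1986 is 23 days inclusive.
23 = 7 × 3 + 2, so there are 3 full weeks plus 2 extra days.
Each full week contributes 5 weekdays (Mon–Fri): 3 × 5 = 15.
The 2 extra days are Wednesday, Thursday — 2 of them qualify.
Total: 15 + 2 = 17.
Holidays: April 13, 1986 (Sun); April 15, 1986 (Tue); April 19, 1986 (Sat); April 21, 1986 (Mon); April 29, 1986 (Tue).
3 of the 5 holidays fall on weekdays; the rest are weekends and were already excluded.
Business days: 17 − 3 = 14.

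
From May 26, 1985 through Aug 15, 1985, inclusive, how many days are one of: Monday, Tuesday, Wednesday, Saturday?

May 26, 1985 is a Sunday.
That's 82 days from start to end, counting both.
82 = 7 × 11 + 5, so there are 11 full weeks plus 5 extra days.
Each full week contributes 4 days from the set (Mon, Tue, Wed, Sat): 11 × 4 = 44.
The 5 extra days are Sunday, Monday, Tuesday, Wednesday, Thursday — 3 of them qualify.
Total: 44 + 3 = 47.

47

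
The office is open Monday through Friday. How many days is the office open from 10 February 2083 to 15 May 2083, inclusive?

68

10 February 2083 is a Wednesday.
That's 95 days from start to end, counting both.
95 = 7 × 13 + 4, so there are 13 full weeks plus 4 extra days.
Each full week contributes 5 weekdays (Mon–Fri): 13 × 5 = 65.
The 4 extra days are Wednesday, Thursday, Friday, Saturday — 3 of them qualify.
Total: 65 + 3 = 68.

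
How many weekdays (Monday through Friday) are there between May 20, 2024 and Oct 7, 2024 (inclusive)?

May 20, 2024 is a Monday.
From May 20, 2024 to Oct 7, 2024 is 141 days inclusive.
141 = 7 × 20 + 1, so there are 20 full weeks plus 1 extra day.
Each full week contributes 5 weekdays (Mon–Fri): 20 × 5 = 100.
The 1 extra day is Mon — 1 of them qualifies.
Total: 100 + 1 = 101.

101 weekdays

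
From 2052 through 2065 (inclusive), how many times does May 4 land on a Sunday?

Day of week of May 4 in each year:
2052: Sat, 2053: Sun ✓, 2054: Mon, 2055: Tue, 2056: Thu, 2057: Fri, 2058: Sat, 2059: Sun ✓, 2060: Tue, 2061: Wed, 2062: Thu, 2063: Fri, 2064: Sun ✓, 2065: Mon
Sundays: 2053, 2059, 2064.

3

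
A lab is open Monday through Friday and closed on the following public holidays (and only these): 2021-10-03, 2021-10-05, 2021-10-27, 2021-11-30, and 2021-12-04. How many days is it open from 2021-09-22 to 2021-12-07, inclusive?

52 business days

2021-09-22 is a Wednesday.
From 2021-09-22 to 2021-12-07 is 77 days inclusive.
77 = 7 × 11, so the span is exactly 11 full weeks.
Each full week contributes 5 weekdays (Mon–Fri): 11 × 5 = 55.
Total: 55.
Holidays: 2021-10-03 (Sun); 2021-10-05 (Tue); 2021-10-27 (Wed); 2021-11-30 (Tue); 2021-12-04 (Sat).
3 of the 5 holidays fall on weekdays; the rest are weekends and were already excluded.
Business days: 55 − 3 = 52.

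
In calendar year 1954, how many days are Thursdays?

1 January 1954 is a Friday.
The range spans 365 days (inclusive of both endpoints).
365 = 7 × 52 + 1, so there are 52 full weeks plus 1 extra day.
Each full week contributes one Thursday: 52 so far.
The 1 extra day is Friday — none qualify.
Total: 52 + 0 = 52.

52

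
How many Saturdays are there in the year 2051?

1 January 2051 is a Sunday.
The range spans 365 days (inclusive of both endpoints).
365 = 7 × 52 + 1, so there are 52 full weeks plus 1 extra day.
Each full week contributes one Saturday: 52 so far.
The 1 extra day is Sunday — none qualify.
Total: 52 + 0 = 52.

52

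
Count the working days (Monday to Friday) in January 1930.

23 weekdays

1 January 1930 is a Wednesday.
The range spans 31 days (inclusive of both endpoints).
31 = 7 × 4 + 3, so there are 4 full weeks plus 3 extra days.
Each full week contributes 5 weekdays (Mon–Fri): 4 × 5 = 20.
The 3 extra days are Wednesday, Thursday, Friday — 3 of them qualify.
Total: 20 + 3 = 23.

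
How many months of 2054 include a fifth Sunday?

A month has five Sundays exactly when Sunday falls within its first (length − 28) days.
Jan: 31 days, starts Thu → 5 of Thu, Fri, Sat
Feb: 28 days, starts Sun → 5 of (none)
Mar: 31 days, starts Sun → 5 of Sun, Mon, Tue ✓
Apr: 30 days, starts Wed → 5 of Wed, Thu
May: 31 days, starts Fri → 5 of Fri, Sat, Sun ✓
Jun: 30 days, starts Mon → 5 of Mon, Tue
Jul: 31 days, starts Wed → 5 of Wed, Thu, Fri
Aug: 31 days, starts Sat → 5 of Sat, Sun, Mon ✓
Sep: 30 days, starts Tue → 5 of Tue, Wed
Oct: 31 days, starts Thu → 5 of Thu, Fri, Sat
Nov: 30 days, starts Sun → 5 of Sun, Mon ✓
Dec: 31 days, starts Tue → 5 of Tue, Wed, Thu
Months with five Sundays: Mar, May, Aug, Nov.

4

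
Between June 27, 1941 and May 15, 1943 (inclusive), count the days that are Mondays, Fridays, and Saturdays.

296

June 27, 1941 is a Friday.
From June 27, 1941 to May 15, 1943 is 688 days inclusive.
688 = 7 × 98 + 2, so there are 98 full weeks plus 2 extra days.
Each full week contributes 3 days from the set (Mon, Fri, Sat): 98 × 3 = 294.
The 2 extra days are Friday, Saturday — 2 of them qualify.
Total: 294 + 2 = 296.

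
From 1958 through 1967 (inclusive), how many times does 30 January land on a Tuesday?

Day of week of January 30 in each year:
1958: Thu, 1959: Fri, 1960: Sat, 1961: Mon, 1962: Tue ✓, 1963: Wed, 1964: Thu, 1965: Sat, 1966: Sun, 1967: Mon
Tuesdays: 1962.

1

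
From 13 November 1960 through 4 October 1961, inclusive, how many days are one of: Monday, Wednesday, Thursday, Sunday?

187

13 November 1960 is a Sunday.
The range spans 326 days (inclusive of both endpoints).
326 = 7 × 46 + 4, so there are 46 full weeks plus 4 extra days.
Each full week contributes 4 days from the set (Mon, Wed, Thu, Sun): 46 × 4 = 184.
The 4 extra days are Sun, Mon, Tue, Wed — 3 of them qualify.
Total: 184 + 3 = 187.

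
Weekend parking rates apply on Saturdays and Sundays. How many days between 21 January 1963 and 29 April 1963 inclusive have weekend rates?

21 January 1963 is a Monday.
The range spans 99 days (inclusive of both endpoints).
99 = 7 × 14 + 1, so there are 14 full weeks plus 1 extra day.
Each full week contributes 2 weekend days (Sat, Sun): 14 × 2 = 28.
The 1 extra day is Monday — none qualify.
Total: 28 + 0 = 28.

28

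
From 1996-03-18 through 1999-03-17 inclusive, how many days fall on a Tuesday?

1996-03-18 is a Monday.
The range spans 1095 days (inclusive of both endpoints).
1095 = 7 × 156 + 3, so there are 156 full weeks plus 3 extra days.
Each full week contributes one Tuesday: 156 so far.
The 3 extra days are Monday, Tuesday, Wednesday — 1 of them qualifies.
Total: 156 + 1 = 157.

157 Tuesdays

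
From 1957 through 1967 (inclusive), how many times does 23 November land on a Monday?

Day of week of November 23 in each year:
1957: Sat, 1958: Sun, 1959: Mon ✓, 1960: Wed, 1961: Thu, 1962: Fri, 1963: Sat, 1964: Mon ✓, 1965: Tue, 1966: Wed, 1967: Thu
Mondays: 1959, 1964.

2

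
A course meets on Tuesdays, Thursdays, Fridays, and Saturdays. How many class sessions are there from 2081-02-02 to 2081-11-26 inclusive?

169

2081-02-02 is a Sunday.
That's 298 days from start to end, counting both.
298 = 7 × 42 + 4, so there are 42 full weeks plus 4 extra days.
Each full week contributes 4 days from the set (Tue, Thu, Fri, Sat): 42 × 4 = 168.
The 4 extra days are Sun, Mon, Tue, Wed — 1 of them qualifies.
Total: 168 + 1 = 169.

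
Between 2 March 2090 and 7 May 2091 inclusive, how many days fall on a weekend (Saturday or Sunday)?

124

2 March 2090 is a Thursday.
That's 432 days from start to end, counting both.
432 = 7 × 61 + 5, so there are 61 full weeks plus 5 extra days.
Each full week contributes 2 weekend days (Sat, Sun): 61 × 2 = 122.
The 5 extra days are Thursday, Friday, Saturday, Sunday, Monday — 2 of them qualify.
Total: 122 + 2 = 124.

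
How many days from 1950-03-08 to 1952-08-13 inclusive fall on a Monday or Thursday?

254

1950-03-08 is a Wednesday.
That's 890 days from start to end, counting both.
890 = 7 × 127 + 1, so there are 127 full weeks plus 1 extra day.
Each full week contributes 2 days from the set (Mon, Thu): 127 × 2 = 254.
The 1 extra day is Wednesday — none qualify.
Total: 254 + 0 = 254.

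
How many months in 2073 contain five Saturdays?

4

A month has five Saturdays exactly when Saturday falls within its first (length − 28) days.
Jan: 31 days, starts Sun → 5 of Sun, Mon, Tue
Feb: 28 days, starts Wed → 5 of (none)
Mar: 31 days, starts Wed → 5 of Wed, Thu, Fri
Apr: 30 days, starts Sat → 5 of Sat, Sun ✓
May: 31 days, starts Mon → 5 of Mon, Tue, Wed
Jun: 30 days, starts Thu → 5 of Thu, Fri
Jul: 31 days, starts Sat → 5 of Sat, Sun, Mon ✓
Aug: 31 days, starts Tue → 5 of Tue, Wed, Thu
Sep: 30 days, starts Fri → 5 of Fri, Sat ✓
Oct: 31 days, starts Sun → 5 of Sun, Mon, Tue
Nov: 30 days, starts Wed → 5 of Wed, Thu
Dec: 31 days, starts Fri → 5 of Fri, Sat, Sun ✓
Months with five Saturdays: Apr, Jul, Sep, Dec.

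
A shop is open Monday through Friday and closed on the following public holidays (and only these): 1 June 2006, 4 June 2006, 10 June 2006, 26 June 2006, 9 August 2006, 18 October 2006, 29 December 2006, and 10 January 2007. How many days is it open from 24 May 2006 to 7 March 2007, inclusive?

200 working days

24 May 2006 is a Wednesday.
That's 288 days from start to end, counting both.
288 = 7 × 41 + 1, so there are 41 full weeks plus 1 extra day.
Each full week contributes 5 weekdays (Mon–Fri): 41 × 5 = 205.
The 1 extra day is Wednesday — 1 of them qualifies.
Total: 205 + 1 = 206.
Holidays: 1 June 2006 (Thu); 4 June 2006 (Sun); 10 June 2006 (Sat); 26 June 2006 (Mon); 9 August 2006 (Wed); 18 October 2006 (Wed); 29 December 2006 (Fri); 10 January 2007 (Wed).
6 of the 8 holidays fall on weekdays; the rest are weekends and were already excluded.
Business days: 206 − 6 = 200.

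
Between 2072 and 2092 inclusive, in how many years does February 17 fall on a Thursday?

3

Day of week of February 17 in each year:
2072: Wed, 2073: Fri, 2074: Sat, 2075: Sun, 2076: Mon, 2077: Wed, 2078: Thu ✓, 2079: Fri, 2080: Sat, 2081: Mon, 2082: Tue, 2083: Wed, 2084: Thu ✓, 2085: Sat, 2086: Sun, 2087: Mon, 2088: Tue, 2089: Thu ✓, 2090: Fri, 2091: Sat, 2092: Sun
Thursdays: 2078, 2084, 2089.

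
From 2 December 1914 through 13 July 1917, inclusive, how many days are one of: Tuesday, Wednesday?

2 December 1914 is a Wednesday.
The range spans 955 days (inclusive of both endpoints).
955 = 7 × 136 + 3, so there are 136 full weeks plus 3 extra days.
Each full week contributes 2 days from the set (Tue, Wed): 136 × 2 = 272.
The 3 extra days are Wednesday, Thursday, Friday — 1 of them qualifies.
Total: 272 + 1 = 273.

273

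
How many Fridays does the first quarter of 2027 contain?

January 1, 2027 is a Friday.
The range spans 90 days (inclusive of both endpoints).
90 = 7 × 12 + 6, so there are 12 full weeks plus 6 extra days.
Each full week contributes one Friday: 12 so far.
The 6 extra days are Friday, Saturday, Sunday, Monday, Tuesday, Wednesday — 1 of them qualifies.
Total: 12 + 1 = 13.

13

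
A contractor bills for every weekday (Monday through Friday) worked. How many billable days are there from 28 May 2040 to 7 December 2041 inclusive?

28 May 2040 is a Monday.
From 28 May 2040 to 7 December 2041 is 559 days inclusive.
559 = 7 × 79 + 6, so there are 79 full weeks plus 6 extra days.
Each full week contributes 5 weekdays (Mon–Fri): 79 × 5 = 395.
The 6 extra days are Mon, Tue, Wed, Thu, Fri, Sat — 5 of them qualify.
Total: 395 + 5 = 400.

400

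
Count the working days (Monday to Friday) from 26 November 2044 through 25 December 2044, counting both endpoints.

20

26 November 2044 is a Saturday.
From 26 November 2044 to 25 December 2044 is 30 days inclusive.
30 = 7 × 4 + 2, so there are 4 full weeks plus 2 extra days.
Each full week contributes 5 weekdays (Mon–Fri): 4 × 5 = 20.
The 2 extra days are Sat, Sun — none qualify.
Total: 20 + 0 = 20.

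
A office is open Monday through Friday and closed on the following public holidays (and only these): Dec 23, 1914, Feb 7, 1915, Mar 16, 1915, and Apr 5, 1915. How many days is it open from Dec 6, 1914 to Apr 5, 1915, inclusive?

Dec 6, 1914 is a Sunday.
The range spans 121 days (inclusive of both endpoints).
121 = 7 × 17 + 2, so there are 17 full weeks plus 2 extra days.
Each full week contributes 5 weekdays (Mon–Fri): 17 × 5 = 85.
The 2 extra days are Sunday, Monday — 1 of them qualifies.
Total: 85 + 1 = 86.
Holidays: Dec 23, 1914 (Wed); Feb 7, 1915 (Sun); Mar 16, 1915 (Tue); Apr 5, 1915 (Mon).
3 of the 4 holidays fall on weekdays; the rest are weekends and were already excluded.
Business days: 86 − 3 = 83.

83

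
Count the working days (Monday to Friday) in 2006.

260 weekdays

1 January 2006 is a Sunday.
That's 365 days from start to end, counting both.
365 = 7 × 52 + 1, so there are 52 full weeks plus 1 extra day.
Each full week contributes 5 weekdays (Mon–Fri): 52 × 5 = 260.
The 1 extra day is Sun — none qualify.
Total: 260 + 0 = 260.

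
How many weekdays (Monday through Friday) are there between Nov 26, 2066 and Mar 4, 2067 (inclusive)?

71

Nov 26, 2066 is a Friday.
From Nov 26, 2066 to Mar 4, 2067 is 99 days inclusive.
99 = 7 × 14 + 1, so there are 14 full weeks plus 1 extra day.
Each full week contributes 5 weekdays (Mon–Fri): 14 × 5 = 70.
The 1 extra day is Fri — 1 of them qualifies.
Total: 70 + 1 = 71.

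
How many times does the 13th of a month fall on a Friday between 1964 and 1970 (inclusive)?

Friday-the-13ths by year:
1964: Mar, Nov
1965: Aug
1966: May
1967: Jan, Oct
1968: Sep, Dec
1969: Jun
1970: Feb, Mar, Nov

12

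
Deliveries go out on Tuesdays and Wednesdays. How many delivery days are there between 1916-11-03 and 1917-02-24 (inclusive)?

32

1916-11-03 is a Friday.
The range spans 114 days (inclusive of both endpoints).
114 = 7 × 16 + 2, so there are 16 full weeks plus 2 extra days.
Each full week contributes 2 days from the set (Tue, Wed): 16 × 2 = 32.
The 2 extra days are Friday, Saturday — none qualify.
Total: 32 + 0 = 32.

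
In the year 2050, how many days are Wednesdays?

2050-01-01 is a Saturday.
The range spans 365 days (inclusive of both endpoints).
365 = 7 × 52 + 1, so there are 52 full weeks plus 1 extra day.
Each full week contributes one Wednesday: 52 so far.
The 1 extra day is Sat — none qualify.
Total: 52 + 0 = 52.

52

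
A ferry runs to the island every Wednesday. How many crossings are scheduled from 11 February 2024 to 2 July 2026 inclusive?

11 February 2024 is a Sunday.
From 11 February 2024 to 2 July 2026 is 873 days inclusive.
873 = 7 × 124 + 5, so there are 124 full weeks plus 5 extra days.
Each full week contributes one Wednesday: 124 so far.
The 5 extra days are Sun, Mon, Tue, Wed, Thu — 1 of them qualifies.
Total: 124 + 1 = 125.

125 Wednesdays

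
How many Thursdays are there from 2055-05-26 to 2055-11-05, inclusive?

2055-05-26 is a Wednesday.
That's 164 days from start to end, counting both.
164 = 7 × 23 + 3, so there are 23 full weeks plus 3 extra days.
Each full week contributes one Thursday: 23 so far.
The 3 extra days are Wed, Thu, Fri — 1 of them qualifies.
Total: 23 + 1 = 24.

24 Thursdays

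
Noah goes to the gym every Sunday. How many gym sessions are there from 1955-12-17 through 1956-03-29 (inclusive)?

1955-12-17 is a Saturday.
From 1955-12-17 to 1956-03-29 is 104 days inclusive.
104 = 7 × 14 + 6, so there are 14 full weeks plus 6 extra days.
Each full week contributes one Sunday: 14 so far.
The 6 extra days are Saturday, Sunday, Monday, Tuesday, Wednesday, Thursday — 1 of them qualifies.
Total: 14 + 1 = 15.

15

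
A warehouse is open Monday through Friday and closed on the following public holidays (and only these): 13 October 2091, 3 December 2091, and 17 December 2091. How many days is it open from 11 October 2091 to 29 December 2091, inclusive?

55

11 October 2091 is a Thursday.
The range spans 80 days (inclusive of both endpoints).
80 = 7 × 11 + 3, so there are 11 full weeks plus 3 extra days.
Each full week contributes 5 weekdays (Mon–Fri): 11 × 5 = 55.
The 3 extra days are Thu, Fri, Sat — 2 of them qualify.
Total: 55 + 2 = 57.
Holidays: 13 October 2091 (Sat); 3 December 2091 (Mon); 17 December 2091 (Mon).
2 of the 3 holidays fall on weekdays; the rest are weekends and were already excluded.
Business days: 57 − 2 = 55.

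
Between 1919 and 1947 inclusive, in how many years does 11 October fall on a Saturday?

Day of week of October 11 in each year:
1919: Sat ✓, 1920: Mon, 1921: Tue, 1922: Wed, 1923: Thu, 1924: Sat ✓, 1925: Sun, 1926: Mon, 1927: Tue, 1928: Thu, 1929: Fri, 1930: Sat ✓, 1931: Sun, 1932: Tue, 1933: Wed, 1934: Thu, 1935: Fri, 1936: Sun, 1937: Mon, 1938: Tue, 1939: Wed, 1940: Fri, 1941: Sat ✓, 1942: Sun, 1943: Mon, 1944: Wed, 1945: Thu, 1946: Fri, 1947: Sat ✓
Saturdays: 1919, 1924, 1930, 1941, 1947.

5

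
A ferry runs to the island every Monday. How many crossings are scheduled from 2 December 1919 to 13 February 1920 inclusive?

10 Mondays

2 December 1919 is a Tuesday.
The range spans 74 days (inclusive of both endpoints).
74 = 7 × 10 + 4, so there are 10 full weeks plus 4 extra days.
Each full week contributes one Monday: 10 so far.
The 4 extra days are Tuesday, Wednesday, Thursday, Friday — none qualify.
Total: 10 + 0 = 10.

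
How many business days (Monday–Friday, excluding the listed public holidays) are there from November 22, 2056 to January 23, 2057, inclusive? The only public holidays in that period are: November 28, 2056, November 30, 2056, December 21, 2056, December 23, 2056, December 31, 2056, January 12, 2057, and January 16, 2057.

40

November 22, 2056 is a Wednesday.
That's 63 days from start to end, counting both.
63 = 7 × 9, so the span is exactly 9 full weeks.
Each full week contributes 5 weekdays (Mon–Fri): 9 × 5 = 45.
Holidays: November 28, 2056 (Tue); November 30, 2056 (Thu); December 21, 2056 (Thu); December 23, 2056 (Sat); December 31, 2056 (Sun); January 12, 2057 (Fri); January 16, 2057 (Tue).
5 of the 7 holidays fall on weekdays; the rest are weekends and were already excluded.
Business days: 45 − 5 = 40.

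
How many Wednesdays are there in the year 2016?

52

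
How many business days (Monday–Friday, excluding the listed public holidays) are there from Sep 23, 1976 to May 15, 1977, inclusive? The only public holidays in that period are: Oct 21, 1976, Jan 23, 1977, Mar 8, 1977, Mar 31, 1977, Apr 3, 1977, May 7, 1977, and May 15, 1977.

164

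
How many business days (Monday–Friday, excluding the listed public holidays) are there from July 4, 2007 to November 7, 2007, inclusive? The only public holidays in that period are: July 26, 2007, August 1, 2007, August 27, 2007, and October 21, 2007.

88 business days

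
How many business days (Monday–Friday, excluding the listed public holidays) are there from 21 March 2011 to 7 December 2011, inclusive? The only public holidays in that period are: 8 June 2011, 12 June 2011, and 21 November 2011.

21 March 2011 is a Monday.
The range spans 262 days (inclusive of both endpoints).
262 = 7 × 37 + 3, so there are 37 full weeks plus 3 extra days.
Each full week contributes 5 weekdays (Mon–Fri): 37 × 5 = 185.
The 3 extra days are Mon, Tue, Wed — 3 of them qualify.
Total: 185 + 3 = 188.
Holidays: 8 June 2011 (Wed); 12 June 2011 (Sun); 21 November 2011 (Mon).
2 of the 3 holidays fall on weekdays; the rest are weekends and were already excluded.
Business days: 188 − 2 = 186.

186 business days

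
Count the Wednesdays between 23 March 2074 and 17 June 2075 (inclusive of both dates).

23 March 2074 is a Friday.
That's 452 days from start to end, counting both.
452 = 7 × 64 + 4, so there are 64 full weeks plus 4 extra days.
Each full week contributes one Wednesday: 64 so far.
The 4 extra days are Friday, Saturday, Sunday, Monday — none qualify.
Total: 64 + 0 = 64.

64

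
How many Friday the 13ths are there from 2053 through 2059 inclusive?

11

Friday-the-13ths by year:
2053: Jun
2054: Feb, Mar, Nov
2055: Aug
2056: Oct
2057: Apr, Jul
2058: Sep, Dec
2059: Jun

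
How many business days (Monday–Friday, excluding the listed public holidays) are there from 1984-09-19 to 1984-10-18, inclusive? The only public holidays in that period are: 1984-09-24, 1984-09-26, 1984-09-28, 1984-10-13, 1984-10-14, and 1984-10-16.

18 business days

1984-09-19 is a Wednesday.
From 1984-09-19 to 1984-10-18 is 30 days inclusive.
30 = 7 × 4 + 2, so there are 4 full weeks plus 2 extra days.
Each full week contributes 5 weekdays (Mon–Fri): 4 × 5 = 20.
The 2 extra days are Wed, Thu — 2 of them qualify.
Total: 20 + 2 = 22.
Holidays: 1984-09-24 (Mon); 1984-09-26 (Wed); 1984-09-28 (Fri); 1984-10-13 (Sat); 1984-10-14 (Sun); 1984-10-16 (Tue).
4 of the 6 holidays fall on weekdays; the rest are weekends and were already excluded.
Business days: 22 − 4 = 18.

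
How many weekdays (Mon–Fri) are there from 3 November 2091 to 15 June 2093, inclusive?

3 November 2091 is a Saturday.
The range spans 591 days (inclusive of both endpoints).
591 = 7 × 84 + 3, so there are 84 full weeks plus 3 extra days.
Each full week contributes 5 weekdays (Mon–Fri): 84 × 5 = 420.
The 3 extra days are Sat, Sun, Mon — 1 of them qualifies.
Total: 420 + 1 = 421.

421 weekdays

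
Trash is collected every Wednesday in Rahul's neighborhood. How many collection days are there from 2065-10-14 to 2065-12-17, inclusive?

10

2065-10-14 is a Wednesday.
From 2065-10-14 to 2065-12-17 is 65 days inclusive.
65 = 7 × 9 + 2, so there are 9 full weeks plus 2 extra days.
Each full week contributes one Wednesday: 9 so far.
The 2 extra days are Wed, Thu — 1 of them qualifies.
Total: 9 + 1 = 10.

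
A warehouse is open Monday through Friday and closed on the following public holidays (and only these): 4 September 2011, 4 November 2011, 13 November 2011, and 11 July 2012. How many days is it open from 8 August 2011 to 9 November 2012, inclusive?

328 working days

8 August 2011 is a Monday.
From 8 August 2011 to 9 November 2012 is 460 days inclusive.
460 = 7 × 65 + 5, so there are 65 full weeks plus 5 extra days.
Each full week contributes 5 weekdays (Mon–Fri): 65 × 5 = 325.
The 5 extra days are Monday, Tuesday, Wednesday, Thursday, Friday — 5 of them qualify.
Total: 325 + 5 = 330.
Holidays: 4 September 2011 (Sun); 4 November 2011 (Fri); 13 November 2011 (Sun); 11 July 2012 (Wed).
2 of the 4 holidays fall on weekdays; the rest are weekends and were already excluded.
Business days: 330 − 2 = 328.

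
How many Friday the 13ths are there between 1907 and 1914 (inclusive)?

Friday-the-13ths by year:
1907: Sep, Dec
1908: Mar, Nov
1909: Aug
1910: May
1911: Jan, Oct
1912: Sep, Dec
1913: Jun
1914: Feb, Mar, Nov

14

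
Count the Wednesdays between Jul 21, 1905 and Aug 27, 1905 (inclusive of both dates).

Jul 21, 1905 is a Friday.
The range spans 38 days (inclusive of both endpoints).
38 = 7 × 5 + 3, so there are 5 full weeks plus 3 extra days.
Each full week contributes one Wednesday: 5 so far.
The 3 extra days are Fri, Sat, Sun — none qualify.
Total: 5 + 0 = 5.

5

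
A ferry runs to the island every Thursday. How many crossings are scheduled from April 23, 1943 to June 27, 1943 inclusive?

April 23, 1943 is a Friday.
The range spans 66 days (inclusive of both endpoints).
66 = 7 × 9 + 3, so there are 9 full weeks plus 3 extra days.
Each full week contributes one Thursday: 9 so far.
The 3 extra days are Friday, Saturday, Sunday — none qualify.
Total: 9 + 0 = 9.

9 Thursdays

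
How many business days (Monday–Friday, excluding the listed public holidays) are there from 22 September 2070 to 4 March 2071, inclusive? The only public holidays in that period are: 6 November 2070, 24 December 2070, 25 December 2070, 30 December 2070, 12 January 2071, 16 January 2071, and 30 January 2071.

111

22 September 2070 is a Monday.
That's 164 days from start to end, counting both.
164 = 7 × 23 + 3, so there are 23 full weeks plus 3 extra days.
Each full week contributes 5 weekdays (Mon–Fri): 23 × 5 = 115.
The 3 extra days are Mon, Tue, Wed — 3 of them qualify.
Total: 115 + 3 = 118.
Holidays: 6 November 2070 (Thu); 24 December 2070 (Wed); 25 December 2070 (Thu); 30 December 2070 (Tue); 12 January 2071 (Mon); 16 January 2071 (Fri); 30 January 2071 (Fri).
All 7 holidays fall on weekdays, so subtract 7.
Business days: 118 − 7 = 111.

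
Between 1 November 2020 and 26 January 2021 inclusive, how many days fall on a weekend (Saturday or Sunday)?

25

1 November 2020 is a Sunday.
From 1 November 2020 to 26 January 2021 is 87 days inclusive.
87 = 7 × 12 + 3, so there are 12 full weeks plus 3 extra days.
Each full week contributes 2 weekend days (Sat, Sun): 12 × 2 = 24.
The 3 extra days are Sunday, Monday, Tuesday — 1 of them qualifies.
Total: 24 + 1 = 25.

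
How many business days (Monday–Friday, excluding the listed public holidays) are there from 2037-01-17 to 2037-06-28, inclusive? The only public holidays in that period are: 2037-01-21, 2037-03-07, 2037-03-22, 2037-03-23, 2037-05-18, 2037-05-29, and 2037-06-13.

2037-01-17 is a Saturday.
The range spans 163 days (inclusive of both endpoints).
163 = 7 × 23 + 2, so there are 23 full weeks plus 2 extra days.
Each full week contributes 5 weekdays (Mon–Fri): 23 × 5 = 115.
The 2 extra days are Saturday, Sunday — none qualify.
Total: 115 + 0 = 115.
Holidays: 2037-01-21 (Wed); 2037-03-07 (Sat); 2037-03-22 (Sun); 2037-03-23 (Mon); 2037-05-18 (Mon); 2037-05-29 (Fri); 2037-06-13 (Sat).
4 of the 7 holidays fall on weekdays; the rest are weekends and were already excluded.
Business days: 115 − 4 = 111.

111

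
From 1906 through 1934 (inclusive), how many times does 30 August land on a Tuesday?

4

Day of week of August 30 in each year:
1906: Thu, 1907: Fri, 1908: Sun, 1909: Mon, 1910: Tue ✓, 1911: Wed, 1912: Fri, 1913: Sat, 1914: Sun, 1915: Mon, 1916: Wed, 1917: Thu, 1918: Fri, 1919: Sat, 1920: Mon, 1921: Tue ✓, 1922: Wed, 1923: Thu, 1924: Sat, 1925: Sun, 1926: Mon, 1927: Tue ✓, 1928: Thu, 1929: Fri, 1930: Sat, 1931: Sun, 1932: Tue ✓, 1933: Wed, 1934: Thu
Tuesdays: 1910, 1921, 1927, 1932.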